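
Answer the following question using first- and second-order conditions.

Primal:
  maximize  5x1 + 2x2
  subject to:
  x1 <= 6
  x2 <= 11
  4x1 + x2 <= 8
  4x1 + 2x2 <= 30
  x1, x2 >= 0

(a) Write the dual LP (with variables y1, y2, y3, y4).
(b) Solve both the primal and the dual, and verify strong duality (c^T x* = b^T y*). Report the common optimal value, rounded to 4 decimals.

The standard primal-dual pair for 'max c^T x s.t. A x <= b, x >= 0' is:
  Dual:  min b^T y  s.t.  A^T y >= c,  y >= 0.

So the dual LP is:
  minimize  6y1 + 11y2 + 8y3 + 30y4
  subject to:
    y1 + 4y3 + 4y4 >= 5
    y2 + y3 + 2y4 >= 2
    y1, y2, y3, y4 >= 0

Solving the primal: x* = (0, 8).
  primal value c^T x* = 16.
Solving the dual: y* = (0, 0, 2, 0).
  dual value b^T y* = 16.
Strong duality: c^T x* = b^T y*. Confirmed.

16


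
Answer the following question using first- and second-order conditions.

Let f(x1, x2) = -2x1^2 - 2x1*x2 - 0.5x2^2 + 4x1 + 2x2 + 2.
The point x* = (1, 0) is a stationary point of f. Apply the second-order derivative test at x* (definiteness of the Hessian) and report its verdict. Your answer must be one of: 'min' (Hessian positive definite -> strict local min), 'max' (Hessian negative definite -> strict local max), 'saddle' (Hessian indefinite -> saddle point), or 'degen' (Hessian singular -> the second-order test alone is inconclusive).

Compute the Hessian H = grad^2 f:
  H = [[-4, -2], [-2, -1]]
Verify stationarity: grad f(x*) = H x* + g = (0, 0).
Eigenvalues of H: -5, 0.
H has a zero eigenvalue (singular; negative semidefinite but not definite), so H is neither positive definite, negative definite, nor indefinite. The second-order test alone is inconclusive -> degen.
(Indeed, f is constant along the null direction of H through x*, so x* is not a strict local extremum.)

degen


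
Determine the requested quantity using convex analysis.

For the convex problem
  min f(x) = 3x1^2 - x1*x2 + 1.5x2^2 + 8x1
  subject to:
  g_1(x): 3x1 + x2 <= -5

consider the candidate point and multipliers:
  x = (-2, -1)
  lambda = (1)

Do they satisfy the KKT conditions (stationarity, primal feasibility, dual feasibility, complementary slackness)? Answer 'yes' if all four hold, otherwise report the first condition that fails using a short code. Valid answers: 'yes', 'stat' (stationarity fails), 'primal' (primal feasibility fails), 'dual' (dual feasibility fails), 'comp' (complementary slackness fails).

Gradient of f: grad f(x) = Q x + c = (-3, -1)
Constraint values g_i(x) = a_i^T x - b_i:
  g_1((-2, -1)) = -2
Stationarity residual: grad f(x) + sum_i lambda_i a_i = (0, 0)
  -> stationarity OK
Primal feasibility (all g_i <= 0): OK
Dual feasibility (all lambda_i >= 0): OK
Complementary slackness (lambda_i * g_i(x) = 0 for all i): FAILS

Verdict: the first failing condition is complementary_slackness -> comp.

comp


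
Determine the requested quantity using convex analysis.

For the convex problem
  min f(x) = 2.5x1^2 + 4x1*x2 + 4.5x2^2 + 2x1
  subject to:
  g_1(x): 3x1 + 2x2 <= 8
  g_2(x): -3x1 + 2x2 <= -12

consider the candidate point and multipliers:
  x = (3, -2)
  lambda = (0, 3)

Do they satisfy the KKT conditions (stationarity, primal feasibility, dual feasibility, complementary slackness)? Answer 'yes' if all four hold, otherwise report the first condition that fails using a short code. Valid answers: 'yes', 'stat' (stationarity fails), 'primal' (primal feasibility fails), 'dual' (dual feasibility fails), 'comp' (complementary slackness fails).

Gradient of f: grad f(x) = Q x + c = (9, -6)
Constraint values g_i(x) = a_i^T x - b_i:
  g_1((3, -2)) = -3
  g_2((3, -2)) = -1
Stationarity residual: grad f(x) + sum_i lambda_i a_i = (0, 0)
  -> stationarity OK
Primal feasibility (all g_i <= 0): OK
Dual feasibility (all lambda_i >= 0): OK
Complementary slackness (lambda_i * g_i(x) = 0 for all i): FAILS

Verdict: the first failing condition is complementary_slackness -> comp.

comp


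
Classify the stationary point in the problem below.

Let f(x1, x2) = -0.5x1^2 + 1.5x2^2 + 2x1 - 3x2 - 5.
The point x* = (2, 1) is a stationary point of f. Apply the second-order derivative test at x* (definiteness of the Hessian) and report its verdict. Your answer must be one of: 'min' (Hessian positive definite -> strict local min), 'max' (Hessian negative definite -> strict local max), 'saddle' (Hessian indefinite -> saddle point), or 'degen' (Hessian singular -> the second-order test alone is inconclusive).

Compute the Hessian H = grad^2 f:
  H = [[-1, 0], [0, 3]]
Verify stationarity: grad f(x*) = H x* + g = (0, 0).
Eigenvalues of H: -1, 3.
Eigenvalues have mixed signs, so H is indefinite -> x* is a saddle point.

saddle


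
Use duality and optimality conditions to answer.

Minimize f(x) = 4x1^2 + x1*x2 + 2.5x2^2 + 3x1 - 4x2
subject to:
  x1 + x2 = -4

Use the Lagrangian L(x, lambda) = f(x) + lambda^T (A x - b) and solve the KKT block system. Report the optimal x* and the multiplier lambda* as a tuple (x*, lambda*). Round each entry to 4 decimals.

Form the Lagrangian:
  L(x, lambda) = (1/2) x^T Q x + c^T x + lambda^T (A x - b)
Stationarity (grad_x L = 0): Q x + c + A^T lambda = 0.
Primal feasibility: A x = b.

This gives the KKT block system:
  [ Q   A^T ] [ x     ]   [-c ]
  [ A    0  ] [ lambda ] = [ b ]

Solving the linear system:
  x*      = (-2.0909, -1.9091)
  lambda* = (15.6364)
  f(x*)   = 31.9545

x* = (-2.0909, -1.9091), lambda* = (15.6364)


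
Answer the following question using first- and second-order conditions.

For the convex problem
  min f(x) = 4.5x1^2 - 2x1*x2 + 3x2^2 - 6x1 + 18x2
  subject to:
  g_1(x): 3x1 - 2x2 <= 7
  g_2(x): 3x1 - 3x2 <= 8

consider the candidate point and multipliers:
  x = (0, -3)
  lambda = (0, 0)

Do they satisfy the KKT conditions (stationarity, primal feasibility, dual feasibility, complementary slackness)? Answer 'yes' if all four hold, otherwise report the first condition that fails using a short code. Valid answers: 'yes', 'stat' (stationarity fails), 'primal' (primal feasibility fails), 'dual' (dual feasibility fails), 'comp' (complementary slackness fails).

Gradient of f: grad f(x) = Q x + c = (0, 0)
Constraint values g_i(x) = a_i^T x - b_i:
  g_1((0, -3)) = -1
  g_2((0, -3)) = 1
Stationarity residual: grad f(x) + sum_i lambda_i a_i = (0, 0)
  -> stationarity OK
Primal feasibility (all g_i <= 0): FAILS
Dual feasibility (all lambda_i >= 0): OK
Complementary slackness (lambda_i * g_i(x) = 0 for all i): OK

Verdict: the first failing condition is primal_feasibility -> primal.

primal


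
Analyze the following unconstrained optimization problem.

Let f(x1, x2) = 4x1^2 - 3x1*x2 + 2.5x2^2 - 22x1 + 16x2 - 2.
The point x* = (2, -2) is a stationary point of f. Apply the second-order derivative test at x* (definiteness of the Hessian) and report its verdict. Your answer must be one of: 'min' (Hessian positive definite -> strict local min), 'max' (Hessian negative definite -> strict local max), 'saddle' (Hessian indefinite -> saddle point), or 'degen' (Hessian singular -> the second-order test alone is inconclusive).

Compute the Hessian H = grad^2 f:
  H = [[8, -3], [-3, 5]]
Verify stationarity: grad f(x*) = H x* + g = (0, 0).
Eigenvalues of H: 3.1459, 9.8541.
Both eigenvalues > 0, so H is positive definite -> x* is a strict local min.

min


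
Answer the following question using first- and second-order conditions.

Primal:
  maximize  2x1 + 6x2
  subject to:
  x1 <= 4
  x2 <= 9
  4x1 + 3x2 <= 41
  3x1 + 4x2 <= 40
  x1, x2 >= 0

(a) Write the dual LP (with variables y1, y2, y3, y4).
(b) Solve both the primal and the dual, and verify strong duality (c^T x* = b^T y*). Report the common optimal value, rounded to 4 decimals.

The standard primal-dual pair for 'max c^T x s.t. A x <= b, x >= 0' is:
  Dual:  min b^T y  s.t.  A^T y >= c,  y >= 0.

So the dual LP is:
  minimize  4y1 + 9y2 + 41y3 + 40y4
  subject to:
    y1 + 4y3 + 3y4 >= 2
    y2 + 3y3 + 4y4 >= 6
    y1, y2, y3, y4 >= 0

Solving the primal: x* = (1.3333, 9).
  primal value c^T x* = 56.6667.
Solving the dual: y* = (0, 3.3333, 0, 0.6667).
  dual value b^T y* = 56.6667.
Strong duality: c^T x* = b^T y*. Confirmed.

56.6667


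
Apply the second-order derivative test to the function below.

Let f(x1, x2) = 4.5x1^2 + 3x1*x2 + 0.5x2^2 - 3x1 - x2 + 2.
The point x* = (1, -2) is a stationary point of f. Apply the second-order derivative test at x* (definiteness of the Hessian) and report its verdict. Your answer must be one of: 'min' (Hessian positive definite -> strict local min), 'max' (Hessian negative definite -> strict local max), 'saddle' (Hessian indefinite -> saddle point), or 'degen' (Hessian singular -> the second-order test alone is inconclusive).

Compute the Hessian H = grad^2 f:
  H = [[9, 3], [3, 1]]
Verify stationarity: grad f(x*) = H x* + g = (0, 0).
Eigenvalues of H: 0, 10.
H has a zero eigenvalue (singular; positive semidefinite but not definite), so H is neither positive definite, negative definite, nor indefinite. The second-order test alone is inconclusive -> degen.
(Indeed, f is constant along the null direction of H through x*, so x* is not a strict local extremum.)

degen


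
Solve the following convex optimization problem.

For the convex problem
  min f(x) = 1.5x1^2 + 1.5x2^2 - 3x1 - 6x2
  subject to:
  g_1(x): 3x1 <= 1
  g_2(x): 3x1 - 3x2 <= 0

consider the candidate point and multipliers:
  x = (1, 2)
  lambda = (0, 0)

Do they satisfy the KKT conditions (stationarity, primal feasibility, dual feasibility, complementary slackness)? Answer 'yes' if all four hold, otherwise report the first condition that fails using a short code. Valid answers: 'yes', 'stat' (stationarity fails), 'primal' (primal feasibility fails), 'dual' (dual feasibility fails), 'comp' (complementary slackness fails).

Gradient of f: grad f(x) = Q x + c = (0, 0)
Constraint values g_i(x) = a_i^T x - b_i:
  g_1((1, 2)) = 2
  g_2((1, 2)) = -3
Stationarity residual: grad f(x) + sum_i lambda_i a_i = (0, 0)
  -> stationarity OK
Primal feasibility (all g_i <= 0): FAILS
Dual feasibility (all lambda_i >= 0): OK
Complementary slackness (lambda_i * g_i(x) = 0 for all i): OK

Verdict: the first failing condition is primal_feasibility -> primal.

primal


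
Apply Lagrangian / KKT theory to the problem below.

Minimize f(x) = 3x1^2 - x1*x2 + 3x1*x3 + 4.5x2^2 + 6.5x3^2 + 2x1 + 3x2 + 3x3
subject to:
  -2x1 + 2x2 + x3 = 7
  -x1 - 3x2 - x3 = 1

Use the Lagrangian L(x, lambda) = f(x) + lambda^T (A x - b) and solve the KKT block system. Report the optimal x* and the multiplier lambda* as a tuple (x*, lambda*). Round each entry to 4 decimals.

Form the Lagrangian:
  L(x, lambda) = (1/2) x^T Q x + c^T x + lambda^T (A x - b)
Stationarity (grad_x L = 0): Q x + c + A^T lambda = 0.
Primal feasibility: A x = b.

This gives the KKT block system:
  [ Q   A^T ] [ x     ]   [-c ]
  [ A    0  ] [ lambda ] = [ b ]

Solving the linear system:
  x*      = (-2.777, 0.3309, 0.7842)
  lambda* = (-5.8345, -0.9712)
  f(x*)   = 19.8022

x* = (-2.777, 0.3309, 0.7842), lambda* = (-5.8345, -0.9712)


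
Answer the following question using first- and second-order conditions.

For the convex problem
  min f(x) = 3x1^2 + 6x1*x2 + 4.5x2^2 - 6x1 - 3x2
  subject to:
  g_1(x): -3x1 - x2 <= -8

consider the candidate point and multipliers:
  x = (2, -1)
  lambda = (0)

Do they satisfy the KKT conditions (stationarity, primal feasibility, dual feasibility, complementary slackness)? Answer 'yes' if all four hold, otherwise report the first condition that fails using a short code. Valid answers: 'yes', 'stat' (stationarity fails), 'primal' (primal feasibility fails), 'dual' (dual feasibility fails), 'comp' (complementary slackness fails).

Gradient of f: grad f(x) = Q x + c = (0, 0)
Constraint values g_i(x) = a_i^T x - b_i:
  g_1((2, -1)) = 3
Stationarity residual: grad f(x) + sum_i lambda_i a_i = (0, 0)
  -> stationarity OK
Primal feasibility (all g_i <= 0): FAILS
Dual feasibility (all lambda_i >= 0): OK
Complementary slackness (lambda_i * g_i(x) = 0 for all i): OK

Verdict: the first failing condition is primal_feasibility -> primal.

primal


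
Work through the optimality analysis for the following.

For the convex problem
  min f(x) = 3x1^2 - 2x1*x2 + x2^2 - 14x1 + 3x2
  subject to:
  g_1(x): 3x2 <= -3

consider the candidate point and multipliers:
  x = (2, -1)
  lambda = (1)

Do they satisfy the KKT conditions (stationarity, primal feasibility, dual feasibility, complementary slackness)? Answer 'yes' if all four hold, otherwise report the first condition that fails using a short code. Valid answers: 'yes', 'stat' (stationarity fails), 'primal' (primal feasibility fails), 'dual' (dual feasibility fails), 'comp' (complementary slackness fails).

Gradient of f: grad f(x) = Q x + c = (0, -3)
Constraint values g_i(x) = a_i^T x - b_i:
  g_1((2, -1)) = 0
Stationarity residual: grad f(x) + sum_i lambda_i a_i = (0, 0)
  -> stationarity OK
Primal feasibility (all g_i <= 0): OK
Dual feasibility (all lambda_i >= 0): OK
Complementary slackness (lambda_i * g_i(x) = 0 for all i): OK

Verdict: yes, KKT holds.

yes


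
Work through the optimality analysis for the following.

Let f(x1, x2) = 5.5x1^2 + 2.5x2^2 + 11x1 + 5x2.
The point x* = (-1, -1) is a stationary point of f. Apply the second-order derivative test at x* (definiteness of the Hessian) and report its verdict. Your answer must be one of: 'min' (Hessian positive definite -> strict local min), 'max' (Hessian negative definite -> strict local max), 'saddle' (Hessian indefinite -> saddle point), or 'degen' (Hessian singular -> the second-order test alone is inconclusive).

Compute the Hessian H = grad^2 f:
  H = [[11, 0], [0, 5]]
Verify stationarity: grad f(x*) = H x* + g = (0, 0).
Eigenvalues of H: 5, 11.
Both eigenvalues > 0, so H is positive definite -> x* is a strict local min.

min


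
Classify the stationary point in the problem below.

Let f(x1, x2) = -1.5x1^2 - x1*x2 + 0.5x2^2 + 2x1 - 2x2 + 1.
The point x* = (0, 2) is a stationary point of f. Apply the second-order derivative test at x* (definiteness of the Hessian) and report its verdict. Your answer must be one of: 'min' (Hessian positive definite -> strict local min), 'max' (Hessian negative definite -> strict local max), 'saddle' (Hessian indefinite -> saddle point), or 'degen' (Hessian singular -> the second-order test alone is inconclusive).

Compute the Hessian H = grad^2 f:
  H = [[-3, -1], [-1, 1]]
Verify stationarity: grad f(x*) = H x* + g = (0, 0).
Eigenvalues of H: -3.2361, 1.2361.
Eigenvalues have mixed signs, so H is indefinite -> x* is a saddle point.

saddle


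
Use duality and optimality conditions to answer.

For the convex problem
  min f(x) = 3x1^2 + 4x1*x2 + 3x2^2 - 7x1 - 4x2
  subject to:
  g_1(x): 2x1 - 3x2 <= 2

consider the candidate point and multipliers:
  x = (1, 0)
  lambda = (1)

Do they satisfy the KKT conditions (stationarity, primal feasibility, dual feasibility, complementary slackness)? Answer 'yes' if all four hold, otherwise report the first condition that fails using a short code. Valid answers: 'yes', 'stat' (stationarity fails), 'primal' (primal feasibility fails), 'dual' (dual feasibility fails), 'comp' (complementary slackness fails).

Gradient of f: grad f(x) = Q x + c = (-1, 0)
Constraint values g_i(x) = a_i^T x - b_i:
  g_1((1, 0)) = 0
Stationarity residual: grad f(x) + sum_i lambda_i a_i = (1, -3)
  -> stationarity FAILS
Primal feasibility (all g_i <= 0): OK
Dual feasibility (all lambda_i >= 0): OK
Complementary slackness (lambda_i * g_i(x) = 0 for all i): OK

Verdict: the first failing condition is stationarity -> stat.

stat


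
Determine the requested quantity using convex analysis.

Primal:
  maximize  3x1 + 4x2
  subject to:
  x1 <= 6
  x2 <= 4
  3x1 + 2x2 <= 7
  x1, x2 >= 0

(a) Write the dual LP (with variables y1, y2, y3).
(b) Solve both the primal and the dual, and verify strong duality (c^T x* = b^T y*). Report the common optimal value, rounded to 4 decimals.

The standard primal-dual pair for 'max c^T x s.t. A x <= b, x >= 0' is:
  Dual:  min b^T y  s.t.  A^T y >= c,  y >= 0.

So the dual LP is:
  minimize  6y1 + 4y2 + 7y3
  subject to:
    y1 + 3y3 >= 3
    y2 + 2y3 >= 4
    y1, y2, y3 >= 0

Solving the primal: x* = (0, 3.5).
  primal value c^T x* = 14.
Solving the dual: y* = (0, 0, 2).
  dual value b^T y* = 14.
Strong duality: c^T x* = b^T y*. Confirmed.

14


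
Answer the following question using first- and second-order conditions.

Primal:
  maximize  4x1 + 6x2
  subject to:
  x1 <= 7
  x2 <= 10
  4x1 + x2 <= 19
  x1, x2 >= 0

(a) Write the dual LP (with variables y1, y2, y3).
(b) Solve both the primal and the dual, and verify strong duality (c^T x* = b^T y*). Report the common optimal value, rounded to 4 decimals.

The standard primal-dual pair for 'max c^T x s.t. A x <= b, x >= 0' is:
  Dual:  min b^T y  s.t.  A^T y >= c,  y >= 0.

So the dual LP is:
  minimize  7y1 + 10y2 + 19y3
  subject to:
    y1 + 4y3 >= 4
    y2 + y3 >= 6
    y1, y2, y3 >= 0

Solving the primal: x* = (2.25, 10).
  primal value c^T x* = 69.
Solving the dual: y* = (0, 5, 1).
  dual value b^T y* = 69.
Strong duality: c^T x* = b^T y*. Confirmed.

69


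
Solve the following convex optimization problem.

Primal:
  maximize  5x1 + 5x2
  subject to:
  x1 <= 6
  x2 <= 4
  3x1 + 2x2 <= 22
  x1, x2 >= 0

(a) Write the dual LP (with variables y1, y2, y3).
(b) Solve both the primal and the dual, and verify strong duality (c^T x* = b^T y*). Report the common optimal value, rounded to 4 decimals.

The standard primal-dual pair for 'max c^T x s.t. A x <= b, x >= 0' is:
  Dual:  min b^T y  s.t.  A^T y >= c,  y >= 0.

So the dual LP is:
  minimize  6y1 + 4y2 + 22y3
  subject to:
    y1 + 3y3 >= 5
    y2 + 2y3 >= 5
    y1, y2, y3 >= 0

Solving the primal: x* = (4.6667, 4).
  primal value c^T x* = 43.3333.
Solving the dual: y* = (0, 1.6667, 1.6667).
  dual value b^T y* = 43.3333.
Strong duality: c^T x* = b^T y*. Confirmed.

43.3333


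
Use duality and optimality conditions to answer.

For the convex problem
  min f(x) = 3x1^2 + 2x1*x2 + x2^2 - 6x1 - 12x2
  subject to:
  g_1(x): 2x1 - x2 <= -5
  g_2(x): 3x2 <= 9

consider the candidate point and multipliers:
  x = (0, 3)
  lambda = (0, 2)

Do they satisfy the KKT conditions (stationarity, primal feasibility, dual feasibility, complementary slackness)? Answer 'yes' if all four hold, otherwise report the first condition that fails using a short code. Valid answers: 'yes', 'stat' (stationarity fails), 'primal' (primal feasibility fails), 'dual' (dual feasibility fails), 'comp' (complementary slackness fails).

Gradient of f: grad f(x) = Q x + c = (0, -6)
Constraint values g_i(x) = a_i^T x - b_i:
  g_1((0, 3)) = 2
  g_2((0, 3)) = 0
Stationarity residual: grad f(x) + sum_i lambda_i a_i = (0, 0)
  -> stationarity OK
Primal feasibility (all g_i <= 0): FAILS
Dual feasibility (all lambda_i >= 0): OK
Complementary slackness (lambda_i * g_i(x) = 0 for all i): OK

Verdict: the first failing condition is primal_feasibility -> primal.

primal


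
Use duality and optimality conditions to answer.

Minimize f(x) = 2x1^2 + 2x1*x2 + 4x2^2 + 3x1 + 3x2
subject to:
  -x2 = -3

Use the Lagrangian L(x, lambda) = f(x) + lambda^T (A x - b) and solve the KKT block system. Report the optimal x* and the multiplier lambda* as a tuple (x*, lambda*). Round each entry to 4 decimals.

Form the Lagrangian:
  L(x, lambda) = (1/2) x^T Q x + c^T x + lambda^T (A x - b)
Stationarity (grad_x L = 0): Q x + c + A^T lambda = 0.
Primal feasibility: A x = b.

This gives the KKT block system:
  [ Q   A^T ] [ x     ]   [-c ]
  [ A    0  ] [ lambda ] = [ b ]

Solving the linear system:
  x*      = (-2.25, 3)
  lambda* = (22.5)
  f(x*)   = 34.875

x* = (-2.25, 3), lambda* = (22.5)


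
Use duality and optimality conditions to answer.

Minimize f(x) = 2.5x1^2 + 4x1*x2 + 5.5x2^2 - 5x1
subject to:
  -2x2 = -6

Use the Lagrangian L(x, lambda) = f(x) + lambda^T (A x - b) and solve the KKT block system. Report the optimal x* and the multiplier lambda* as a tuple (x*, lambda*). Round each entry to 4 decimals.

Form the Lagrangian:
  L(x, lambda) = (1/2) x^T Q x + c^T x + lambda^T (A x - b)
Stationarity (grad_x L = 0): Q x + c + A^T lambda = 0.
Primal feasibility: A x = b.

This gives the KKT block system:
  [ Q   A^T ] [ x     ]   [-c ]
  [ A    0  ] [ lambda ] = [ b ]

Solving the linear system:
  x*      = (-1.4, 3)
  lambda* = (13.7)
  f(x*)   = 44.6

x* = (-1.4, 3), lambda* = (13.7)


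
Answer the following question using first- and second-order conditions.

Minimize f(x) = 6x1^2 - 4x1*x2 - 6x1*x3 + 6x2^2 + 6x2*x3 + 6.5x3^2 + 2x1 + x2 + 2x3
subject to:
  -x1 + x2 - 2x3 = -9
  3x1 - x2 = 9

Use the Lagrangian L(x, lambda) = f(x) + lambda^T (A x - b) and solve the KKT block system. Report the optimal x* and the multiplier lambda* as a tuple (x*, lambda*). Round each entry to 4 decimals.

Form the Lagrangian:
  L(x, lambda) = (1/2) x^T Q x + c^T x + lambda^T (A x - b)
Stationarity (grad_x L = 0): Q x + c + A^T lambda = 0.
Primal feasibility: A x = b.

This gives the KKT block system:
  [ Q   A^T ] [ x     ]   [-c ]
  [ A    0  ] [ lambda ] = [ b ]

Solving the linear system:
  x*      = (2.5188, -1.4436, 2.5188)
  lambda* = (5.485, -5.8008)
  f(x*)   = 55.1015

x* = (2.5188, -1.4436, 2.5188), lambda* = (5.485, -5.8008)


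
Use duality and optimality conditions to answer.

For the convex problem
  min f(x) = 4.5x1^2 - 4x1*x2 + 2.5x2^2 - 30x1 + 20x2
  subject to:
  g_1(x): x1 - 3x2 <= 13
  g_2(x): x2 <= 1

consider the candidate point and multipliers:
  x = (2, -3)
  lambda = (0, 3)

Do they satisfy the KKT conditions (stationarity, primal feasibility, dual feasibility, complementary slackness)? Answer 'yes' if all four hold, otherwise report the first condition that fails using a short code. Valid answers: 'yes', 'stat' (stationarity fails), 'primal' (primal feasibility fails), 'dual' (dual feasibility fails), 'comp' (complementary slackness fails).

Gradient of f: grad f(x) = Q x + c = (0, -3)
Constraint values g_i(x) = a_i^T x - b_i:
  g_1((2, -3)) = -2
  g_2((2, -3)) = -4
Stationarity residual: grad f(x) + sum_i lambda_i a_i = (0, 0)
  -> stationarity OK
Primal feasibility (all g_i <= 0): OK
Dual feasibility (all lambda_i >= 0): OK
Complementary slackness (lambda_i * g_i(x) = 0 for all i): FAILS

Verdict: the first failing condition is complementary_slackness -> comp.

comp


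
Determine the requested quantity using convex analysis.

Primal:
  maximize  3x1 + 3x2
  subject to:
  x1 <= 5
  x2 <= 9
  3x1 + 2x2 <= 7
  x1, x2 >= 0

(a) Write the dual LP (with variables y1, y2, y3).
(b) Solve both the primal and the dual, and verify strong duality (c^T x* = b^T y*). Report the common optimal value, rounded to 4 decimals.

The standard primal-dual pair for 'max c^T x s.t. A x <= b, x >= 0' is:
  Dual:  min b^T y  s.t.  A^T y >= c,  y >= 0.

So the dual LP is:
  minimize  5y1 + 9y2 + 7y3
  subject to:
    y1 + 3y3 >= 3
    y2 + 2y3 >= 3
    y1, y2, y3 >= 0

Solving the primal: x* = (0, 3.5).
  primal value c^T x* = 10.5.
Solving the dual: y* = (0, 0, 1.5).
  dual value b^T y* = 10.5.
Strong duality: c^T x* = b^T y*. Confirmed.

10.5


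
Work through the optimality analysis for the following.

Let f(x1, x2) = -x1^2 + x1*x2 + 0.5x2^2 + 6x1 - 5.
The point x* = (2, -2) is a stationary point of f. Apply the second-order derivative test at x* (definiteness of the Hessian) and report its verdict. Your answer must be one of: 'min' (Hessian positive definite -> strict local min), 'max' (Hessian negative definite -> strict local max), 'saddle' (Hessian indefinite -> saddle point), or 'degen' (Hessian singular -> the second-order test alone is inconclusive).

Compute the Hessian H = grad^2 f:
  H = [[-2, 1], [1, 1]]
Verify stationarity: grad f(x*) = H x* + g = (0, 0).
Eigenvalues of H: -2.3028, 1.3028.
Eigenvalues have mixed signs, so H is indefinite -> x* is a saddle point.

saddle


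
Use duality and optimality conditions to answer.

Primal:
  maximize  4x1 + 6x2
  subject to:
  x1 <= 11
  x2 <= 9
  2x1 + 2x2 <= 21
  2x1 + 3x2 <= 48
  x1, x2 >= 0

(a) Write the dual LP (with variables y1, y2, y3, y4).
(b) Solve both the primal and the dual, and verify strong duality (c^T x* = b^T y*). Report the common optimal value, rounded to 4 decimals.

The standard primal-dual pair for 'max c^T x s.t. A x <= b, x >= 0' is:
  Dual:  min b^T y  s.t.  A^T y >= c,  y >= 0.

So the dual LP is:
  minimize  11y1 + 9y2 + 21y3 + 48y4
  subject to:
    y1 + 2y3 + 2y4 >= 4
    y2 + 2y3 + 3y4 >= 6
    y1, y2, y3, y4 >= 0

Solving the primal: x* = (1.5, 9).
  primal value c^T x* = 60.
Solving the dual: y* = (0, 2, 2, 0).
  dual value b^T y* = 60.
Strong duality: c^T x* = b^T y*. Confirmed.

60


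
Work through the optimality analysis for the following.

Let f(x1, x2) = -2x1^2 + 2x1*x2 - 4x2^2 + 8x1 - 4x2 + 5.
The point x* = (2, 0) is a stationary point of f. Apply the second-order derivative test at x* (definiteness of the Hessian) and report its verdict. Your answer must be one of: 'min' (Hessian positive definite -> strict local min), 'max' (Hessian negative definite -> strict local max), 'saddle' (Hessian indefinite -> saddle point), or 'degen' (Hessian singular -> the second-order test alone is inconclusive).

Compute the Hessian H = grad^2 f:
  H = [[-4, 2], [2, -8]]
Verify stationarity: grad f(x*) = H x* + g = (0, 0).
Eigenvalues of H: -8.8284, -3.1716.
Both eigenvalues < 0, so H is negative definite -> x* is a strict local max.

max


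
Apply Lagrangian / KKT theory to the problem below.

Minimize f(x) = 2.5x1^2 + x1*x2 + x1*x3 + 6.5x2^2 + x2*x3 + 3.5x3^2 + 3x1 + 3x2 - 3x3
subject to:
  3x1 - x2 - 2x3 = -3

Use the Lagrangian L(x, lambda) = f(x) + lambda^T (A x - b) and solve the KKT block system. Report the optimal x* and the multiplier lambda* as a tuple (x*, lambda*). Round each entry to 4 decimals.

Form the Lagrangian:
  L(x, lambda) = (1/2) x^T Q x + c^T x + lambda^T (A x - b)
Stationarity (grad_x L = 0): Q x + c + A^T lambda = 0.
Primal feasibility: A x = b.

This gives the KKT block system:
  [ Q   A^T ] [ x     ]   [-c ]
  [ A    0  ] [ lambda ] = [ b ]

Solving the linear system:
  x*      = (-0.693, -0.2184, 0.5696)
  lambda* = (0.038)
  f(x*)   = -2.1646

x* = (-0.693, -0.2184, 0.5696), lambda* = (0.038)


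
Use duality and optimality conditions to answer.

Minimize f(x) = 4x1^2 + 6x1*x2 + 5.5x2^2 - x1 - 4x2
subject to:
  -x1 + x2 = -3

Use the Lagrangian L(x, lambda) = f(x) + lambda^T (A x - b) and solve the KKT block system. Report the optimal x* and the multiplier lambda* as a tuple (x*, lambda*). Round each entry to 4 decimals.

Form the Lagrangian:
  L(x, lambda) = (1/2) x^T Q x + c^T x + lambda^T (A x - b)
Stationarity (grad_x L = 0): Q x + c + A^T lambda = 0.
Primal feasibility: A x = b.

This gives the KKT block system:
  [ Q   A^T ] [ x     ]   [-c ]
  [ A    0  ] [ lambda ] = [ b ]

Solving the linear system:
  x*      = (1.8065, -1.1935)
  lambda* = (6.2903)
  f(x*)   = 10.9194

x* = (1.8065, -1.1935), lambda* = (6.2903)


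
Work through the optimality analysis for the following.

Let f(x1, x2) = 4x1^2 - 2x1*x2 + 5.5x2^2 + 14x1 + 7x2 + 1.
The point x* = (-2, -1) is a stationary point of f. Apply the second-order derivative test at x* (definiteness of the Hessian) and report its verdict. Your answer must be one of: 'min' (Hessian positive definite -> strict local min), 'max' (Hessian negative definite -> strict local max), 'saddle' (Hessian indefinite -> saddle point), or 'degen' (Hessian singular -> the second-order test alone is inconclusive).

Compute the Hessian H = grad^2 f:
  H = [[8, -2], [-2, 11]]
Verify stationarity: grad f(x*) = H x* + g = (0, 0).
Eigenvalues of H: 7, 12.
Both eigenvalues > 0, so H is positive definite -> x* is a strict local min.

min


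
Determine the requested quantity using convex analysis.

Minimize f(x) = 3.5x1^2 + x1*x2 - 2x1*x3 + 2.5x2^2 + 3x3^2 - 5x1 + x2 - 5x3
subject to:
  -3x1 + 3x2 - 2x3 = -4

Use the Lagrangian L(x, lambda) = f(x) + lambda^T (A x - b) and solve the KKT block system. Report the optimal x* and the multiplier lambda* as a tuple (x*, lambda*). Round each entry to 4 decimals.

Form the Lagrangian:
  L(x, lambda) = (1/2) x^T Q x + c^T x + lambda^T (A x - b)
Stationarity (grad_x L = 0): Q x + c + A^T lambda = 0.
Primal feasibility: A x = b.

This gives the KKT block system:
  [ Q   A^T ] [ x     ]   [-c ]
  [ A    0  ] [ lambda ] = [ b ]

Solving the linear system:
  x*      = (0.73, -0.01, 0.89)
  lambda* = (-0.56)
  f(x*)   = -5.175

x* = (0.73, -0.01, 0.89), lambda* = (-0.56)


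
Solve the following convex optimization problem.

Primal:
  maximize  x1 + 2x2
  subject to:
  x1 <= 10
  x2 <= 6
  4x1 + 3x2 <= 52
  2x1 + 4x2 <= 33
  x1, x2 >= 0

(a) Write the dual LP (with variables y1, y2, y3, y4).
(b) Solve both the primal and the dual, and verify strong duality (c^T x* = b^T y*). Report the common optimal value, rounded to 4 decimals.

The standard primal-dual pair for 'max c^T x s.t. A x <= b, x >= 0' is:
  Dual:  min b^T y  s.t.  A^T y >= c,  y >= 0.

So the dual LP is:
  minimize  10y1 + 6y2 + 52y3 + 33y4
  subject to:
    y1 + 4y3 + 2y4 >= 1
    y2 + 3y3 + 4y4 >= 2
    y1, y2, y3, y4 >= 0

Solving the primal: x* = (10, 3.25).
  primal value c^T x* = 16.5.
Solving the dual: y* = (0, 0, 0, 0.5).
  dual value b^T y* = 16.5.
Strong duality: c^T x* = b^T y*. Confirmed.

16.5


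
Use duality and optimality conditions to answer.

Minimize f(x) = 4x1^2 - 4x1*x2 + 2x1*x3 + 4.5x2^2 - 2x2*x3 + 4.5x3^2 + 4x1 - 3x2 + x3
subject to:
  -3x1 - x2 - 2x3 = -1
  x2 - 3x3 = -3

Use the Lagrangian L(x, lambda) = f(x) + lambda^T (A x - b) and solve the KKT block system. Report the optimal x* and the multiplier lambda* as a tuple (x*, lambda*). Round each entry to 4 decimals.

Form the Lagrangian:
  L(x, lambda) = (1/2) x^T Q x + c^T x + lambda^T (A x - b)
Stationarity (grad_x L = 0): Q x + c + A^T lambda = 0.
Primal feasibility: A x = b.

This gives the KKT block system:
  [ Q   A^T ] [ x     ]   [-c ]
  [ A    0  ] [ lambda ] = [ b ]

Solving the linear system:
  x*      = (-0.4235, 0.1622, 1.0541)
  lambda* = (0.6905, 2.6448)
  f(x*)   = 3.7492

x* = (-0.4235, 0.1622, 1.0541), lambda* = (0.6905, 2.6448)


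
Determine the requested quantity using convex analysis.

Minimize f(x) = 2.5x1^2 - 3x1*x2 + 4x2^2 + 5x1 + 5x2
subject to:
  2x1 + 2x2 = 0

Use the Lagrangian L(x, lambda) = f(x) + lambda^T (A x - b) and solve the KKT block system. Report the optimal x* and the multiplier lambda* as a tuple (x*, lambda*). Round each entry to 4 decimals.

Form the Lagrangian:
  L(x, lambda) = (1/2) x^T Q x + c^T x + lambda^T (A x - b)
Stationarity (grad_x L = 0): Q x + c + A^T lambda = 0.
Primal feasibility: A x = b.

This gives the KKT block system:
  [ Q   A^T ] [ x     ]   [-c ]
  [ A    0  ] [ lambda ] = [ b ]

Solving the linear system:
  x*      = (0, 0)
  lambda* = (-2.5)
  f(x*)   = 0

x* = (0, 0), lambda* = (-2.5)


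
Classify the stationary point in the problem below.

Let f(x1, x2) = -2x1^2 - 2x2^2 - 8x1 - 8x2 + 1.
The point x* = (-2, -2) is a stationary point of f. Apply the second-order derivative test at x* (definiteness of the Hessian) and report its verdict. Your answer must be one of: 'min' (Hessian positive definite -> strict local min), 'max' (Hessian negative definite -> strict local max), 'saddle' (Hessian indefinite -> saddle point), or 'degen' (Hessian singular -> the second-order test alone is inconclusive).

Compute the Hessian H = grad^2 f:
  H = [[-4, 0], [0, -4]]
Verify stationarity: grad f(x*) = H x* + g = (0, 0).
Eigenvalues of H: -4, -4.
Both eigenvalues < 0, so H is negative definite -> x* is a strict local max.

max


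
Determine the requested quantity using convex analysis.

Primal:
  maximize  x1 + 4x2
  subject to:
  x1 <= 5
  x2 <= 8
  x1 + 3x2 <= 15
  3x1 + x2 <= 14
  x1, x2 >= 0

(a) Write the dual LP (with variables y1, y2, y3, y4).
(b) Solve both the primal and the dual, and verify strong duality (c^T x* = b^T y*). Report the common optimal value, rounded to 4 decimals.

The standard primal-dual pair for 'max c^T x s.t. A x <= b, x >= 0' is:
  Dual:  min b^T y  s.t.  A^T y >= c,  y >= 0.

So the dual LP is:
  minimize  5y1 + 8y2 + 15y3 + 14y4
  subject to:
    y1 + y3 + 3y4 >= 1
    y2 + 3y3 + y4 >= 4
    y1, y2, y3, y4 >= 0

Solving the primal: x* = (0, 5).
  primal value c^T x* = 20.
Solving the dual: y* = (0, 0, 1.3333, 0).
  dual value b^T y* = 20.
Strong duality: c^T x* = b^T y*. Confirmed.

20


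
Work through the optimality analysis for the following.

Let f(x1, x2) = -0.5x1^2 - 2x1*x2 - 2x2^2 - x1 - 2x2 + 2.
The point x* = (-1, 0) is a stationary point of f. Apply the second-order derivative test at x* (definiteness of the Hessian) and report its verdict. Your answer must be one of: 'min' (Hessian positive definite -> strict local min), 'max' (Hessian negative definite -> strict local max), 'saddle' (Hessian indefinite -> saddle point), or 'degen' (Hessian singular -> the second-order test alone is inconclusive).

Compute the Hessian H = grad^2 f:
  H = [[-1, -2], [-2, -4]]
Verify stationarity: grad f(x*) = H x* + g = (0, 0).
Eigenvalues of H: -5, 0.
H has a zero eigenvalue (singular; negative semidefinite but not definite), so H is neither positive definite, negative definite, nor indefinite. The second-order test alone is inconclusive -> degen.
(Indeed, f is constant along the null direction of H through x*, so x* is not a strict local extremum.)

degen


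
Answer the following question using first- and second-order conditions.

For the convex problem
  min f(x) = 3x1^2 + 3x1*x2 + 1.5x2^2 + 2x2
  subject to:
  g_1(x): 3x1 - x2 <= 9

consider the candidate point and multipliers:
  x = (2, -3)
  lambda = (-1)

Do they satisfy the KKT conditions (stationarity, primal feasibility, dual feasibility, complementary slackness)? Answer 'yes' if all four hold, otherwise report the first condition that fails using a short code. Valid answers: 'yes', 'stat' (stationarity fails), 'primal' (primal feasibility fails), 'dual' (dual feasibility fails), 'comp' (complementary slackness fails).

Gradient of f: grad f(x) = Q x + c = (3, -1)
Constraint values g_i(x) = a_i^T x - b_i:
  g_1((2, -3)) = 0
Stationarity residual: grad f(x) + sum_i lambda_i a_i = (0, 0)
  -> stationarity OK
Primal feasibility (all g_i <= 0): OK
Dual feasibility (all lambda_i >= 0): FAILS
Complementary slackness (lambda_i * g_i(x) = 0 for all i): OK

Verdict: the first failing condition is dual_feasibility -> dual.

dual


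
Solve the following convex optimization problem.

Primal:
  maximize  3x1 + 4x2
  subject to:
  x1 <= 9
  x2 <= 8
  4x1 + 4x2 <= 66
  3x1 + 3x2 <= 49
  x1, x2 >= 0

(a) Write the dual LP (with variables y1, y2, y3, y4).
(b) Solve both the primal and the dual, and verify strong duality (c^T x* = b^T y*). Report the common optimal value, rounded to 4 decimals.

The standard primal-dual pair for 'max c^T x s.t. A x <= b, x >= 0' is:
  Dual:  min b^T y  s.t.  A^T y >= c,  y >= 0.

So the dual LP is:
  minimize  9y1 + 8y2 + 66y3 + 49y4
  subject to:
    y1 + 4y3 + 3y4 >= 3
    y2 + 4y3 + 3y4 >= 4
    y1, y2, y3, y4 >= 0

Solving the primal: x* = (8.3333, 8).
  primal value c^T x* = 57.
Solving the dual: y* = (0, 1, 0, 1).
  dual value b^T y* = 57.
Strong duality: c^T x* = b^T y*. Confirmed.

57


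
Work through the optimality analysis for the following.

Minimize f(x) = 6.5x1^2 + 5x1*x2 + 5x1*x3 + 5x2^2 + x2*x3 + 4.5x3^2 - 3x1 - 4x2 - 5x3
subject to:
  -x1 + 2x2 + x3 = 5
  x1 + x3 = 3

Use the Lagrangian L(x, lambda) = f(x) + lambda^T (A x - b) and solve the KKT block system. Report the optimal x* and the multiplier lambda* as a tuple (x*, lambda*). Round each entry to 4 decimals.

Form the Lagrangian:
  L(x, lambda) = (1/2) x^T Q x + c^T x + lambda^T (A x - b)
Stationarity (grad_x L = 0): Q x + c + A^T lambda = 0.
Primal feasibility: A x = b.

This gives the KKT block system:
  [ Q   A^T ] [ x     ]   [-c ]
  [ A    0  ] [ lambda ] = [ b ]

Solving the linear system:
  x*      = (-0.1, 0.9, 3.1)
  lambda* = (-3.8, -19.5)
  f(x*)   = 29.35

x* = (-0.1, 0.9, 3.1), lambda* = (-3.8, -19.5)


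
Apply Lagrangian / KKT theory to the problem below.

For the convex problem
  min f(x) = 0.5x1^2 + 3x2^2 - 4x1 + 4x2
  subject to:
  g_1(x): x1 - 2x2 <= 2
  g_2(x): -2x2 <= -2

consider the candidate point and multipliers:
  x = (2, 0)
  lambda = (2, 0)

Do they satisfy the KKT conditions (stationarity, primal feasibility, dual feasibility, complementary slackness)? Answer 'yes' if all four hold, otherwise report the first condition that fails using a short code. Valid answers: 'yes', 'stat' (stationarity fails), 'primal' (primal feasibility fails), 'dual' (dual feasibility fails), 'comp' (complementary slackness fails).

Gradient of f: grad f(x) = Q x + c = (-2, 4)
Constraint values g_i(x) = a_i^T x - b_i:
  g_1((2, 0)) = 0
  g_2((2, 0)) = 2
Stationarity residual: grad f(x) + sum_i lambda_i a_i = (0, 0)
  -> stationarity OK
Primal feasibility (all g_i <= 0): FAILS
Dual feasibility (all lambda_i >= 0): OK
Complementary slackness (lambda_i * g_i(x) = 0 for all i): OK

Verdict: the first failing condition is primal_feasibility -> primal.

primal


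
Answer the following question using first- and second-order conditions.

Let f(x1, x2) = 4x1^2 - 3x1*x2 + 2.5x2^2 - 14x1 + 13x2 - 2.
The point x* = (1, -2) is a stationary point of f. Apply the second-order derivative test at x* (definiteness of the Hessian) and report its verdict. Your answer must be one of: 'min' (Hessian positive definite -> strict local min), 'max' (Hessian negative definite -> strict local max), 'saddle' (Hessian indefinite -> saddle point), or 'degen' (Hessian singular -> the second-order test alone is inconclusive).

Compute the Hessian H = grad^2 f:
  H = [[8, -3], [-3, 5]]
Verify stationarity: grad f(x*) = H x* + g = (0, 0).
Eigenvalues of H: 3.1459, 9.8541.
Both eigenvalues > 0, so H is positive definite -> x* is a strict local min.

min


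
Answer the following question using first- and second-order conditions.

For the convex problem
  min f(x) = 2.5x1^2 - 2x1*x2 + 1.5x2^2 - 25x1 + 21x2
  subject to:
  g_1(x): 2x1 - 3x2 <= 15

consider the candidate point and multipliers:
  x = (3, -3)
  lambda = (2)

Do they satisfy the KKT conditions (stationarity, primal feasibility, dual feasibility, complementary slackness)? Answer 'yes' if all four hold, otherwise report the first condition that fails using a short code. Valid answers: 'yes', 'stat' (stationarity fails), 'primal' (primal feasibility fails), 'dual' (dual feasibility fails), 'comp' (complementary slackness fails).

Gradient of f: grad f(x) = Q x + c = (-4, 6)
Constraint values g_i(x) = a_i^T x - b_i:
  g_1((3, -3)) = 0
Stationarity residual: grad f(x) + sum_i lambda_i a_i = (0, 0)
  -> stationarity OK
Primal feasibility (all g_i <= 0): OK
Dual feasibility (all lambda_i >= 0): OK
Complementary slackness (lambda_i * g_i(x) = 0 for all i): OK

Verdict: yes, KKT holds.

yes


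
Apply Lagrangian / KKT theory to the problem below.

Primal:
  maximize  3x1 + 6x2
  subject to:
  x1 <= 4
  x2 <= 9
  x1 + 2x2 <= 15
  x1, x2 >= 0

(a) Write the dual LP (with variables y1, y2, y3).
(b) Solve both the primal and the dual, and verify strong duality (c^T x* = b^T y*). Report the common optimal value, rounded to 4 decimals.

The standard primal-dual pair for 'max c^T x s.t. A x <= b, x >= 0' is:
  Dual:  min b^T y  s.t.  A^T y >= c,  y >= 0.

So the dual LP is:
  minimize  4y1 + 9y2 + 15y3
  subject to:
    y1 + y3 >= 3
    y2 + 2y3 >= 6
    y1, y2, y3 >= 0

Solving the primal: x* = (0, 7.5).
  primal value c^T x* = 45.
Solving the dual: y* = (0, 0, 3).
  dual value b^T y* = 45.
Strong duality: c^T x* = b^T y*. Confirmed.

45


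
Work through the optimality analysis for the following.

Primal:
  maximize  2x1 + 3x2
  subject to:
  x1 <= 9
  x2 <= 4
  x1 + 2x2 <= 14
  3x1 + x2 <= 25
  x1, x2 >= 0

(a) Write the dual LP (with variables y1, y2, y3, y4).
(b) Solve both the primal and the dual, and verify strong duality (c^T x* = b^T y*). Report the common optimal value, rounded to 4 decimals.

The standard primal-dual pair for 'max c^T x s.t. A x <= b, x >= 0' is:
  Dual:  min b^T y  s.t.  A^T y >= c,  y >= 0.

So the dual LP is:
  minimize  9y1 + 4y2 + 14y3 + 25y4
  subject to:
    y1 + y3 + 3y4 >= 2
    y2 + 2y3 + y4 >= 3
    y1, y2, y3, y4 >= 0

Solving the primal: x* = (7.2, 3.4).
  primal value c^T x* = 24.6.
Solving the dual: y* = (0, 0, 1.4, 0.2).
  dual value b^T y* = 24.6.
Strong duality: c^T x* = b^T y*. Confirmed.

24.6
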